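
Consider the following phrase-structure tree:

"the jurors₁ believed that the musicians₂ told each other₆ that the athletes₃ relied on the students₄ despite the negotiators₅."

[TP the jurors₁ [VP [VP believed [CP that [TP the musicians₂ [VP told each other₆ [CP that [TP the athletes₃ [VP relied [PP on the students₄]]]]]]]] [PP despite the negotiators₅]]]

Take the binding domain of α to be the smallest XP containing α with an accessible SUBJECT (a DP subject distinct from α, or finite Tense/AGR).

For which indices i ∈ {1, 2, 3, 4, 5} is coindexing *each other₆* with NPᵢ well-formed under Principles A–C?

{2}

*each other* is an anaphor, so Principle A applies: it must be bound in its binding domain.
Binding domain of *each other₆*: the embedded TP, whose subject is the musicians₂.
*the jurors₁* c-commands the anaphor but is outside its binding domain → cannot satisfy Principle A.
*the musicians₂* c-commands the anaphor within its binding domain → licit binder.
*the athletes₃* does not c-command the anaphor → cannot bind it.
*the students₄* does not c-command the anaphor → cannot bind it.
*the negotiators₅* does not c-command the anaphor → cannot bind it.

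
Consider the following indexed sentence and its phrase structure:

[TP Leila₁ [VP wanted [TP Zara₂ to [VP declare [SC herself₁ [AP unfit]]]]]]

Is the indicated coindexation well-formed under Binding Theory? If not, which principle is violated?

The two coindexed NPs are *Leila₁* and *herself₁*.
*herself₁* is an anaphor. Principle A requires it to be bound within its binding domain — the embedded TP, whose subject is Zara₂.
Within that domain it is c-commanded by *Zara₂*, which does not share its index.
*Leila₁* does c-command the anaphor, but from outside its binding domain.
The anaphor is unbound in its domain → Principle A violation.

Principle A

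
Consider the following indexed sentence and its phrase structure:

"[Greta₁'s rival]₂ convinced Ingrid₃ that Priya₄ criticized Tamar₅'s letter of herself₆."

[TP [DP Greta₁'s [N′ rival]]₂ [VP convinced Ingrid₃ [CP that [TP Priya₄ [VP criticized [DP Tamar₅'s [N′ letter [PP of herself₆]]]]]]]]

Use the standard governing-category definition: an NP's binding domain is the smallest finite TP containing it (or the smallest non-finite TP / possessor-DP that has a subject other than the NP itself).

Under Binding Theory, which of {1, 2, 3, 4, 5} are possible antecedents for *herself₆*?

*herself* is an anaphor, so Principle A applies: it must be bound in its binding domain.
Binding domain of *herself₆*: the possessed DP, whose subject is Tamar₅.
*Greta₁* does not c-command the anaphor → cannot bind it.
*[Greta₁'s rival]₂* c-commands the anaphor but is outside its binding domain → cannot satisfy Principle A.
*Ingrid₃* c-commands the anaphor but is outside its binding domain → cannot satisfy Principle A.
*Priya₄* c-commands the anaphor but is outside its binding domain → cannot satisfy Principle A.
*Tamar₅* c-commands the anaphor within its binding domain → licit binder.

{5}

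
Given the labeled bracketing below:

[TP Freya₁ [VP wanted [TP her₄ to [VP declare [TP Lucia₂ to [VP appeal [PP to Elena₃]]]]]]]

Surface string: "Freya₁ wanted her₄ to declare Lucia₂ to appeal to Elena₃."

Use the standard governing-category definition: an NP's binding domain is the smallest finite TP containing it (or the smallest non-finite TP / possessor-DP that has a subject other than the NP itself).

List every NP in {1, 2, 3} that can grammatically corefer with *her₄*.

none

*her* is a pronoun, so Principle B applies: it must be free in its binding domain.
Binding domain of *her₄*: the matrix TP, whose subject is Freya₁.
*Freya₁* c-commands the pronoun within its binding domain → coindexation would violate Principle B.
*Lucia₂*: the pronoun c-commands this R-expression → coindexation would violate Principle C on *Lucia₂*.
*Elena₃*: the pronoun c-commands this R-expression → coindexation would violate Principle C on *Elena₃*.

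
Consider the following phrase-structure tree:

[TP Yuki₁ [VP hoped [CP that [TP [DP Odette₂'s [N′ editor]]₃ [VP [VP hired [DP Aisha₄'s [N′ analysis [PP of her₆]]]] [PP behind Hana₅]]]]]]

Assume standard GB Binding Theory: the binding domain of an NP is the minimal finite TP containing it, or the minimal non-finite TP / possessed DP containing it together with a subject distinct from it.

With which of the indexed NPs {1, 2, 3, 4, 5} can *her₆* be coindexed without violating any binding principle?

*her* is a pronoun, so Principle B applies: it must be free in its binding domain.
Binding domain of *her₆*: the possessed DP, whose subject is Aisha₄.
*Yuki₁* c-commands the pronoun but from outside its binding domain, and is not c-commanded by it → coindexation permitted.
*Odette₂* and the pronoun do not c-command one another → neither Principle B nor Principle C is at stake; coindexation permitted.
*[Odette₂'s editor]₃* c-commands the pronoun but from outside its binding domain, and is not c-commanded by it → coindexation permitted.
*Aisha₄* c-commands the pronoun within its binding domain → coindexation would violate Principle B.
*Hana₅* and the pronoun do not c-command one another → neither Principle B nor Principle C is at stake; coindexation permitted.

{1, 2, 3, 5}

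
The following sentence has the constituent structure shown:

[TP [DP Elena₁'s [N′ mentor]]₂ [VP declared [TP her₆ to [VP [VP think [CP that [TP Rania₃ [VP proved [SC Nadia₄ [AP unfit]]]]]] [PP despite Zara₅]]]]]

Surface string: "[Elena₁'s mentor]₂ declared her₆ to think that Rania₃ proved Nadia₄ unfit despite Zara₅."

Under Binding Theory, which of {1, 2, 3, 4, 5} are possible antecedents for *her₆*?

*her* is a pronoun, so Principle B applies: it must be free in its binding domain.
Binding domain of *her₆*: the matrix TP, whose subject is [Elena₁'s mentor]₂.
*Elena₁* and the pronoun do not c-command one another → neither Principle B nor Principle C is at stake; coindexation permitted.
*[Elena₁'s mentor]₂* c-commands the pronoun within its binding domain → coindexation would violate Principle B.
*Rania₃*: the pronoun c-commands this R-expression → coindexation would violate Principle C on *Rania₃*.
*Nadia₄*: the pronoun c-commands this R-expression → coindexation would violate Principle C on *Nadia₄*.
*Zara₅*: the pronoun c-commands this R-expression → coindexation would violate Principle C on *Zara₅*.

{1}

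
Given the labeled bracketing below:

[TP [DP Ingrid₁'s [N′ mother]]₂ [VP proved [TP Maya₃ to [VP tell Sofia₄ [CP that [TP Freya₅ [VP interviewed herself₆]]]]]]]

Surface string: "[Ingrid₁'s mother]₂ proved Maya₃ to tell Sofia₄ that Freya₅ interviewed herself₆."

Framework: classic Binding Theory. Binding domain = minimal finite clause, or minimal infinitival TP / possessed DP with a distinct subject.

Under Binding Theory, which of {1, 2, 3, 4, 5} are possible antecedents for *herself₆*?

{5}

*herself* is an anaphor, so Principle A applies: it must be bound in its binding domain.
Binding domain of *herself₆*: the embedded TP, whose subject is Freya₅.
*Ingrid₁* does not c-command the anaphor → cannot bind it.
*[Ingrid₁'s mother]₂* c-commands the anaphor but is outside its binding domain → cannot satisfy Principle A.
*Maya₃* c-commands the anaphor but is outside its binding domain → cannot satisfy Principle A.
*Sofia₄* c-commands the anaphor but is outside its binding domain → cannot satisfy Principle A.
*Freya₅* c-commands the anaphor within its binding domain → licit binder.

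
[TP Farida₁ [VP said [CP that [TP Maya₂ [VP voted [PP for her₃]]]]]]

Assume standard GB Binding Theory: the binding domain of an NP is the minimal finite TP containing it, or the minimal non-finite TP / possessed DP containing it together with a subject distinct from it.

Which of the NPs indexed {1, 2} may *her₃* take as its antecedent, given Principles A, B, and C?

{1}

*her* is a pronoun, so Principle B applies: it must be free in its binding domain.
Binding domain of *her₃*: the embedded TP, whose subject is Maya₂.
*Farida₁* c-commands the pronoun but from outside its binding domain, and is not c-commanded by it → coindexation permitted.
*Maya₂* c-commands the pronoun within its binding domain → coindexation would violate Principle B.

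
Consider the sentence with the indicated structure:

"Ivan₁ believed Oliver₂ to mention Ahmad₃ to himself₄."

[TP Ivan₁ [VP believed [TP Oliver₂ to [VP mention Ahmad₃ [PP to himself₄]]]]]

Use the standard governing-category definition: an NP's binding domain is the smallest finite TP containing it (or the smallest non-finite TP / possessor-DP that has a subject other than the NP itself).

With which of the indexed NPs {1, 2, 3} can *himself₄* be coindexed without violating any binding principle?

*himself* is an anaphor, so Principle A applies: it must be bound in its binding domain.
Binding domain of *himself₄*: the embedded TP, whose subject is Oliver₂.
*Ivan₁* c-commands the anaphor but is outside its binding domain → cannot satisfy Principle A.
*Oliver₂* c-commands the anaphor within its binding domain → licit binder.
*Ahmad₃* c-commands the anaphor within its binding domain → licit binder.

{2, 3}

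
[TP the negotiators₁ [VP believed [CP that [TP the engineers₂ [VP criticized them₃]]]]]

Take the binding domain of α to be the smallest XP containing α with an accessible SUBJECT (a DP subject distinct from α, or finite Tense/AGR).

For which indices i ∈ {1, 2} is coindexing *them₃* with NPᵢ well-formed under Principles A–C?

{1}

*them* is a pronoun, so Principle B applies: it must be free in its binding domain.
Binding domain of *them₃*: the embedded TP, whose subject is the engineers₂.
*the negotiators₁* c-commands the pronoun but from outside its binding domain, and is not c-commanded by it → coindexation permitted.
*the engineers₂* c-commands the pronoun within its binding domain → coindexation would violate Principle B.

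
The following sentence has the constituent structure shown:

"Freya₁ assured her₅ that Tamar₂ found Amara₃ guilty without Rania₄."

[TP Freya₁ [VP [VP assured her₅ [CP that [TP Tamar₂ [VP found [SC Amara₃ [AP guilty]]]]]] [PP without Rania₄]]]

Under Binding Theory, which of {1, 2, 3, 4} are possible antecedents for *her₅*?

*her* is a pronoun, so Principle B applies: it must be free in its binding domain.
Binding domain of *her₅*: the matrix TP, whose subject is Freya₁.
*Freya₁* c-commands the pronoun within its binding domain → coindexation would violate Principle B.
*Tamar₂*: the pronoun c-commands this R-expression → coindexation would violate Principle C on *Tamar₂*.
*Amara₃*: the pronoun c-commands this R-expression → coindexation would violate Principle C on *Amara₃*.
*Rania₄* and the pronoun do not c-command one another → neither Principle B nor Principle C is at stake; coindexation permitted.

{4}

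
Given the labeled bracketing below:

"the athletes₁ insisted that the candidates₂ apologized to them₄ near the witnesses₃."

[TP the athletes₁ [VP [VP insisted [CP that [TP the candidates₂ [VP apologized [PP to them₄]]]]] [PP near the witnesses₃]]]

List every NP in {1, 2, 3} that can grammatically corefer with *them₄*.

*them* is a pronoun, so Principle B applies: it must be free in its binding domain.
Binding domain of *them₄*: the embedded TP, whose subject is the candidates₂.
*the athletes₁* c-commands the pronoun but from outside its binding domain, and is not c-commanded by it → coindexation permitted.
*the candidates₂* c-commands the pronoun within its binding domain → coindexation would violate Principle B.
*the witnesses₃* and the pronoun do not c-command one another → neither Principle B nor Principle C is at stake; coindexation permitted.

{1, 3}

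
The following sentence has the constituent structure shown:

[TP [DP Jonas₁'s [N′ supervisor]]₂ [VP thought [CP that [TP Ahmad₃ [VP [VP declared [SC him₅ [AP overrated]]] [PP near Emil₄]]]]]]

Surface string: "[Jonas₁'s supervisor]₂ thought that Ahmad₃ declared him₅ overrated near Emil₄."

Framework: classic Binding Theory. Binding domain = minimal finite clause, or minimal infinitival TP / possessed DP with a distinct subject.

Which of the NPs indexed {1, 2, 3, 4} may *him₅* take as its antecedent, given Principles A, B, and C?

{1, 2, 4}

*him* is a pronoun, so Principle B applies: it must be free in its binding domain.
Binding domain of *him₅*: the embedded TP, whose subject is Ahmad₃.
*Jonas₁* and the pronoun do not c-command one another → neither Principle B nor Principle C is at stake; coindexation permitted.
*[Jonas₁'s supervisor]₂* c-commands the pronoun but from outside its binding domain, and is not c-commanded by it → coindexation permitted.
*Ahmad₃* c-commands the pronoun within its binding domain → coindexation would violate Principle B.
*Emil₄* and the pronoun do not c-command one another → neither Principle B nor Principle C is at stake; coindexation permitted.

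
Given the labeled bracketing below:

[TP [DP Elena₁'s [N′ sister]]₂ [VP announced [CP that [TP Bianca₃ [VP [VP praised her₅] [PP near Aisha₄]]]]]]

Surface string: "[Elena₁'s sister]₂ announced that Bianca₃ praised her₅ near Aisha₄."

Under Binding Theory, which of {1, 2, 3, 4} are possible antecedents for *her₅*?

*her* is a pronoun, so Principle B applies: it must be free in its binding domain.
Binding domain of *her₅*: the embedded TP, whose subject is Bianca₃.
*Elena₁* and the pronoun do not c-command one another → neither Principle B nor Principle C is at stake; coindexation permitted.
*[Elena₁'s sister]₂* c-commands the pronoun but from outside its binding domain, and is not c-commanded by it → coindexation permitted.
*Bianca₃* c-commands the pronoun within its binding domain → coindexation would violate Principle B.
*Aisha₄* and the pronoun do not c-command one another → neither Principle B nor Principle C is at stake; coindexation permitted.

{1, 2, 4}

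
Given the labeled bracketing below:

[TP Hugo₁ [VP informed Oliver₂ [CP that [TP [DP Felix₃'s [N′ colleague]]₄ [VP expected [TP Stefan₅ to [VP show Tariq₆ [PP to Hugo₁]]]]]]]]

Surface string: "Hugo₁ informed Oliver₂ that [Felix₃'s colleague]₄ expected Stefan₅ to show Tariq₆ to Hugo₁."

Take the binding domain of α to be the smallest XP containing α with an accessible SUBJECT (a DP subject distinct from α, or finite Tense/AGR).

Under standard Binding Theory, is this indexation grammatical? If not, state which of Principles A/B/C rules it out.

The two coindexed NPs are *Hugo₁* (the higher occurrence) and *Hugo₁* (the lower occurrence).
*Hugo₁* (the lower occurrence) is an R-expression. Principle C requires it to be free everywhere.
*Hugo₁* (the higher occurrence) c-commands it and carries the same index.
The R-expression is bound → Principle C violation.

Principle C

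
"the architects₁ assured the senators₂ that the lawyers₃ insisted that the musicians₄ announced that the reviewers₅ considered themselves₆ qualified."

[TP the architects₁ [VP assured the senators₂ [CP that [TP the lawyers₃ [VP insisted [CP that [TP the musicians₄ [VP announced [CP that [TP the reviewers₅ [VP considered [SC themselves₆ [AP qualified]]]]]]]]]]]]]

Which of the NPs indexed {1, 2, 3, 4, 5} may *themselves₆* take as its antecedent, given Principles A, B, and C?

*themselves* is an anaphor, so Principle A applies: it must be bound in its binding domain.
Binding domain of *themselves₆*: the embedded TP, whose subject is the reviewers₅.
*the architects₁* c-commands the anaphor but is outside its binding domain → cannot satisfy Principle A.
*the senators₂* c-commands the anaphor but is outside its binding domain → cannot satisfy Principle A.
*the lawyers₃* c-commands the anaphor but is outside its binding domain → cannot satisfy Principle A.
*the musicians₄* c-commands the anaphor but is outside its binding domain → cannot satisfy Principle A.
*the reviewers₅* c-commands the anaphor within its binding domain → licit binder.

{5}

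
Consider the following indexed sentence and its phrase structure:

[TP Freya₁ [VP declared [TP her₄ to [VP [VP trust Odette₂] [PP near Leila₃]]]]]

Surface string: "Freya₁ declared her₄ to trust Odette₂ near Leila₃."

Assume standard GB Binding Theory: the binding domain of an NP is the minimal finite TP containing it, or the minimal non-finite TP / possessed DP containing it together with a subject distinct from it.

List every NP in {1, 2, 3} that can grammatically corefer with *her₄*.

none

*her* is a pronoun, so Principle B applies: it must be free in its binding domain.
Binding domain of *her₄*: the matrix TP, whose subject is Freya₁.
*Freya₁* c-commands the pronoun within its binding domain → coindexation would violate Principle B.
*Odette₂*: the pronoun c-commands this R-expression → coindexation would violate Principle C on *Odette₂*.
*Leila₃*: the pronoun c-commands this R-expression → coindexation would violate Principle C on *Leila₃*.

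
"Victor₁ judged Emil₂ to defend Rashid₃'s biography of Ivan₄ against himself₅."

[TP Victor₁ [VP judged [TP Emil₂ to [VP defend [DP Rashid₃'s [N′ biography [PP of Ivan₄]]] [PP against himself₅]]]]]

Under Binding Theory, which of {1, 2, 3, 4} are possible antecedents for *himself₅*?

*himself* is an anaphor, so Principle A applies: it must be bound in its binding domain.
Binding domain of *himself₅*: the embedded TP, whose subject is Emil₂.
*Victor₁* c-commands the anaphor but is outside its binding domain → cannot satisfy Principle A.
*Emil₂* c-commands the anaphor within its binding domain → licit binder.
*Rashid₃* does not c-command the anaphor → cannot bind it.
*Ivan₄* does not c-command the anaphor → cannot bind it.

{2}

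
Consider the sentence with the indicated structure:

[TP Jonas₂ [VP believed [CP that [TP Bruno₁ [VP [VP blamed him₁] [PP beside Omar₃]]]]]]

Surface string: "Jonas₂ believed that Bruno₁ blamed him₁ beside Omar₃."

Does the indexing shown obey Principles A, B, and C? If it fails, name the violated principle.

The two coindexed NPs are *Bruno₁* and *him₁*.
*him₁* is a pronoun. Its binding domain is the embedded TP, whose subject is Bruno₁.
*Bruno₁* c-commands it within that domain and carries the same index.
The pronoun is locally bound → Principle B violation.

Principle B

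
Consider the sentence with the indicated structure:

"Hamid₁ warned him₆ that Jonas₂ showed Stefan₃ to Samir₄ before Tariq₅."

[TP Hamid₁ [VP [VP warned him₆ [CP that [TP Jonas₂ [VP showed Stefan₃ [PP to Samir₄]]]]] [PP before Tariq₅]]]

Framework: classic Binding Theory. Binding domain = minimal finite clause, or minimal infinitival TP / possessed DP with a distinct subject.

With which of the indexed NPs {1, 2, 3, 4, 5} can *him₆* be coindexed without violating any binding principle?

{5}

*him* is a pronoun, so Principle B applies: it must be free in its binding domain.
Binding domain of *him₆*: the matrix TP, whose subject is Hamid₁.
*Hamid₁* c-commands the pronoun within its binding domain → coindexation would violate Principle B.
*Jonas₂*: the pronoun c-commands this R-expression → coindexation would violate Principle C on *Jonas₂*.
*Stefan₃*: the pronoun c-commands this R-expression → coindexation would violate Principle C on *Stefan₃*.
*Samir₄*: the pronoun c-commands this R-expression → coindexation would violate Principle C on *Samir₄*.
*Tariq₅* and the pronoun do not c-command one another → neither Principle B nor Principle C is at stake; coindexation permitted.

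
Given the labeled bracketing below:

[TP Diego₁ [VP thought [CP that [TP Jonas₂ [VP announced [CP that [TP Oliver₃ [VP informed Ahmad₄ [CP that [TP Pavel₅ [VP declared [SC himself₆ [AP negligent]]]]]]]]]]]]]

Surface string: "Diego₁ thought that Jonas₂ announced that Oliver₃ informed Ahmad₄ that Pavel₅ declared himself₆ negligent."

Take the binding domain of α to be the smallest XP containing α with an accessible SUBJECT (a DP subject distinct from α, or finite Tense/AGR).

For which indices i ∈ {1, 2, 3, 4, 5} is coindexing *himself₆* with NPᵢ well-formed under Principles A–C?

{5}

*himself* is an anaphor, so Principle A applies: it must be bound in its binding domain.
Binding domain of *himself₆*: the embedded TP, whose subject is Pavel₅.
*Diego₁* c-commands the anaphor but is outside its binding domain → cannot satisfy Principle A.
*Jonas₂* c-commands the anaphor but is outside its binding domain → cannot satisfy Principle A.
*Oliver₃* c-commands the anaphor but is outside its binding domain → cannot satisfy Principle A.
*Ahmad₄* c-commands the anaphor but is outside its binding domain → cannot satisfy Principle A.
*Pavel₅* c-commands the anaphor within its binding domain → licit binder.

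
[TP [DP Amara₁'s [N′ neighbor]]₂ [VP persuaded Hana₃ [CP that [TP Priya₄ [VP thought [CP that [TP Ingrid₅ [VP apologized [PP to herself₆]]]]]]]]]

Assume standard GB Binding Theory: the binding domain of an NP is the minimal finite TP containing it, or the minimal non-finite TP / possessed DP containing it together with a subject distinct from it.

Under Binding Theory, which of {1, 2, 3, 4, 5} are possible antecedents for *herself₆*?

{5}

*herself* is an anaphor, so Principle A applies: it must be bound in its binding domain.
Binding domain of *herself₆*: the embedded TP, whose subject is Ingrid₅.
*Amara₁* does not c-command the anaphor → cannot bind it.
*[Amara₁'s neighbor]₂* c-commands the anaphor but is outside its binding domain → cannot satisfy Principle A.
*Hana₃* c-commands the anaphor but is outside its binding domain → cannot satisfy Principle A.
*Priya₄* c-commands the anaphor but is outside its binding domain → cannot satisfy Principle A.
*Ingrid₅* c-commands the anaphor within its binding domain → licit binder.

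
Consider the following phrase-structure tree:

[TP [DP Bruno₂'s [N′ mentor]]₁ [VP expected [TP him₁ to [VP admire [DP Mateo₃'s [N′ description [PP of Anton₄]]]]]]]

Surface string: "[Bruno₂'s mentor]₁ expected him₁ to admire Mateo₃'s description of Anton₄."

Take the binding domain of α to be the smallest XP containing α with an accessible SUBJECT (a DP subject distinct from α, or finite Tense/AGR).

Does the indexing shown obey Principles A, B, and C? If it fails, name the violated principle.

The two coindexed NPs are *[Bruno₂'s mentor]₁* and *him₁*.
*him₁* is a pronoun. Its binding domain is the matrix TP, whose subject is [Bruno₂'s mentor]₁.
*[Bruno₂'s mentor]₁* c-commands it within that domain and carries the same index.
The pronoun is locally bound → Principle B violation.

Principle B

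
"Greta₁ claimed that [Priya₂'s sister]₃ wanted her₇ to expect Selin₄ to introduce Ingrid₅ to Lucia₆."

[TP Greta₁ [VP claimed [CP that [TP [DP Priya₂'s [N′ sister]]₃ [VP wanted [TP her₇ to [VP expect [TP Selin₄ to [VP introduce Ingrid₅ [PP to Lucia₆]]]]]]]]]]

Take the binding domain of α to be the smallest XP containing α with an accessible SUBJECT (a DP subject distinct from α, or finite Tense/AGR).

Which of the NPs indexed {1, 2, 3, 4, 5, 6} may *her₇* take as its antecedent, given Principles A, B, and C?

{1, 2}

*her* is a pronoun, so Principle B applies: it must be free in its binding domain.
Binding domain of *her₇*: the embedded TP, whose subject is [Priya₂'s sister]₃.
*Greta₁* c-commands the pronoun but from outside its binding domain, and is not c-commanded by it → coindexation permitted.
*Priya₂* and the pronoun do not c-command one another → neither Principle B nor Principle C is at stake; coindexation permitted.
*[Priya₂'s sister]₃* c-commands the pronoun within its binding domain → coindexation would violate Principle B.
*Selin₄*: the pronoun c-commands this R-expression → coindexation would violate Principle C on *Selin₄*.
*Ingrid₅*: the pronoun c-commands this R-expression → coindexation would violate Principle C on *Ingrid₅*.
*Lucia₆*: the pronoun c-commands this R-expression → coindexation would violate Principle C on *Lucia₆*.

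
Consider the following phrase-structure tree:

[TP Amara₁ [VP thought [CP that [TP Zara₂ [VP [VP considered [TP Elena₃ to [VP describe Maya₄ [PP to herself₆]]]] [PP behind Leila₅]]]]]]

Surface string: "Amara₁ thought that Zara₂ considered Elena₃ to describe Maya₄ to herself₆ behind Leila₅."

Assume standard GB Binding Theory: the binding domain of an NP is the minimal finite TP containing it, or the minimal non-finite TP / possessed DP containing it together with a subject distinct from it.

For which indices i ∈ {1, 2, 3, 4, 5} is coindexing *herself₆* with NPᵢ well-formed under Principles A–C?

*herself* is an anaphor, so Principle A applies: it must be bound in its binding domain.
Binding domain of *herself₆*: the embedded TP, whose subject is Elena₃.
*Amara₁* c-commands the anaphor but is outside its binding domain → cannot satisfy Principle A.
*Zara₂* c-commands the anaphor but is outside its binding domain → cannot satisfy Principle A.
*Elena₃* c-commands the anaphor within its binding domain → licit binder.
*Maya₄* c-commands the anaphor within its binding domain → licit binder.
*Leila₅* does not c-command the anaphor → cannot bind it.

{3, 4}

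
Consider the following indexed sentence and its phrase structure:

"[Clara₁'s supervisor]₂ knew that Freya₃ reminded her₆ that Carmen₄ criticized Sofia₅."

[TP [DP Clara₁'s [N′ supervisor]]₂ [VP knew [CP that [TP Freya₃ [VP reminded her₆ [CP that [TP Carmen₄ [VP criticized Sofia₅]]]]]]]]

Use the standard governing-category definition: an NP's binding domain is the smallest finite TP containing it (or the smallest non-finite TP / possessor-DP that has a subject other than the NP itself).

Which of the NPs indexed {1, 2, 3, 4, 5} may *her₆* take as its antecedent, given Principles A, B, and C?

{1, 2}

*her* is a pronoun, so Principle B applies: it must be free in its binding domain.
Binding domain of *her₆*: the embedded TP, whose subject is Freya₃.
*Clara₁* and the pronoun do not c-command one another → neither Principle B nor Principle C is at stake; coindexation permitted.
*[Clara₁'s supervisor]₂* c-commands the pronoun but from outside its binding domain, and is not c-commanded by it → coindexation permitted.
*Freya₃* c-commands the pronoun within its binding domain → coindexation would violate Principle B.
*Carmen₄*: the pronoun c-commands this R-expression → coindexation would violate Principle C on *Carmen₄*.
*Sofia₅*: the pronoun c-commands this R-expression → coindexation would violate Principle C on *Sofia₅*.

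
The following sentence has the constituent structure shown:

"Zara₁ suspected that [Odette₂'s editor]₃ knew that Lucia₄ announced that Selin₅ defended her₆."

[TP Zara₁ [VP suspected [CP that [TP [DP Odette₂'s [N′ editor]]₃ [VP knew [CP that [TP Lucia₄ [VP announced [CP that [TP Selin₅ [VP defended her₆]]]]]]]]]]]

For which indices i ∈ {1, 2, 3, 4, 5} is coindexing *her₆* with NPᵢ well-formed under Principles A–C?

*her* is a pronoun, so Principle B applies: it must be free in its binding domain.
Binding domain of *her₆*: the embedded TP, whose subject is Selin₅.
*Zara₁* c-commands the pronoun but from outside its binding domain, and is not c-commanded by it → coindexation permitted.
*Odette₂* and the pronoun do not c-command one another → neither Principle B nor Principle C is at stake; coindexation permitted.
*[Odette₂'s editor]₃* c-commands the pronoun but from outside its binding domain, and is not c-commanded by it → coindexation permitted.
*Lucia₄* c-commands the pronoun but from outside its binding domain, and is not c-commanded by it → coindexation permitted.
*Selin₅* c-commands the pronoun within its binding domain → coindexation would violate Principle B.

{1, 2, 3, 4}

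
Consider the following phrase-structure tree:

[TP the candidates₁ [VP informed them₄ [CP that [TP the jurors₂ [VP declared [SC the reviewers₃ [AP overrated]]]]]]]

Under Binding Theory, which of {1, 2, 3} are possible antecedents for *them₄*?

*them* is a pronoun, so Principle B applies: it must be free in its binding domain.
Binding domain of *them₄*: the matrix TP, whose subject is the candidates₁.
*the candidates₁* c-commands the pronoun within its binding domain → coindexation would violate Principle B.
*the jurors₂*: the pronoun c-commands this R-expression → coindexation would violate Principle C on *the jurors₂*.
*the reviewers₃*: the pronoun c-commands this R-expression → coindexation would violate Principle C on *the reviewers₃*.

none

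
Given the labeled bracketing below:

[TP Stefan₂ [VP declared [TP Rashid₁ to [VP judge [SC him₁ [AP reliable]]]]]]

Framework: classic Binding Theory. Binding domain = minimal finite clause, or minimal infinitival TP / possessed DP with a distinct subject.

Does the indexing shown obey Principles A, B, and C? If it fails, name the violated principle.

The two coindexed NPs are *Rashid₁* and *him₁*.
*him₁* is a pronoun. Its binding domain is the embedded TP, whose subject is Rashid₁.
*Rashid₁* c-commands it within that domain and carries the same index.
The pronoun is locally bound → Principle B violation.

Principle B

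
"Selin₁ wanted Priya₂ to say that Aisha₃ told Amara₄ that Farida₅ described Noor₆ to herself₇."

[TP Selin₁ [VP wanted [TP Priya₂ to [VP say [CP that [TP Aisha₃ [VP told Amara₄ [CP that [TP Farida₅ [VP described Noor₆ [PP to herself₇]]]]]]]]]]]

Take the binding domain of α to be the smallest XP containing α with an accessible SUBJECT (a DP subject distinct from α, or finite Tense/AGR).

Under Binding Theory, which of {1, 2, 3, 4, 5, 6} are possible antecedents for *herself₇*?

{5, 6}

*herself* is an anaphor, so Principle A applies: it must be bound in its binding domain.
Binding domain of *herself₇*: the embedded TP, whose subject is Farida₅.
*Selin₁* c-commands the anaphor but is outside its binding domain → cannot satisfy Principle A.
*Priya₂* c-commands the anaphor but is outside its binding domain → cannot satisfy Principle A.
*Aisha₃* c-commands the anaphor but is outside its binding domain → cannot satisfy Principle A.
*Amara₄* c-commands the anaphor but is outside its binding domain → cannot satisfy Principle A.
*Farida₅* c-commands the anaphor within its binding domain → licit binder.
*Noor₆* c-commands the anaphor within its binding domain → licit binder.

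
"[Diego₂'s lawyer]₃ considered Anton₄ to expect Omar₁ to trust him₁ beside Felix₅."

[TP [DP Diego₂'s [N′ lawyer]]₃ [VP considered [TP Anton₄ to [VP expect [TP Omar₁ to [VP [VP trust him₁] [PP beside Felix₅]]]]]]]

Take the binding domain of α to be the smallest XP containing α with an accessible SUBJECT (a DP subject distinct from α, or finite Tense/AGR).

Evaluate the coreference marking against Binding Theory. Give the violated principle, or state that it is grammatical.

The two coindexed NPs are *Omar₁* and *him₁*.
*him₁* is a pronoun. Its binding domain is the embedded TP, whose subject is Omar₁.
*Omar₁* c-commands it within that domain and carries the same index.
The pronoun is locally bound → Principle B violation.

Principle B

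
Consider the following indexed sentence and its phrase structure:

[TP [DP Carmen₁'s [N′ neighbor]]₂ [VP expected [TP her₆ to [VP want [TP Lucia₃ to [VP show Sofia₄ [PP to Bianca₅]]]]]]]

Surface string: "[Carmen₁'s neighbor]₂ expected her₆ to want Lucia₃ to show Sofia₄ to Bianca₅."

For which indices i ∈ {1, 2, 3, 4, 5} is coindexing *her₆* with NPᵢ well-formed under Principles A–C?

*her* is a pronoun, so Principle B applies: it must be free in its binding domain.
Binding domain of *her₆*: the matrix TP, whose subject is [Carmen₁'s neighbor]₂.
*Carmen₁* and the pronoun do not c-command one another → neither Principle B nor Principle C is at stake; coindexation permitted.
*[Carmen₁'s neighbor]₂* c-commands the pronoun within its binding domain → coindexation would violate Principle B.
*Lucia₃*: the pronoun c-commands this R-expression → coindexation would violate Principle C on *Lucia₃*.
*Sofia₄*: the pronoun c-commands this R-expression → coindexation would violate Principle C on *Sofia₄*.
*Bianca₅*: the pronoun c-commands this R-expression → coindexation would violate Principle C on *Bianca₅*.

{1}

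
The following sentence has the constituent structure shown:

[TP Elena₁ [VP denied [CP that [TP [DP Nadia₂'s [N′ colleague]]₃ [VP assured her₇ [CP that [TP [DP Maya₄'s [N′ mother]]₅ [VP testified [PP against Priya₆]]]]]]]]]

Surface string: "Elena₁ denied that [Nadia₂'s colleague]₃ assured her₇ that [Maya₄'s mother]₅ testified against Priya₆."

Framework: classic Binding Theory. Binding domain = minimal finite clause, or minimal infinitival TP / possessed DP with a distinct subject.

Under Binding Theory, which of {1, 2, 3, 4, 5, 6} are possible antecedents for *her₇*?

{1, 2}

*her* is a pronoun, so Principle B applies: it must be free in its binding domain.
Binding domain of *her₇*: the embedded TP, whose subject is [Nadia₂'s colleague]₃.
*Elena₁* c-commands the pronoun but from outside its binding domain, and is not c-commanded by it → coindexation permitted.
*Nadia₂* and the pronoun do not c-command one another → neither Principle B nor Principle C is at stake; coindexation permitted.
*[Nadia₂'s colleague]₃* c-commands the pronoun within its binding domain → coindexation would violate Principle B.
*Maya₄*: the pronoun c-commands this R-expression → coindexation would violate Principle C on *Maya₄*.
*[Maya₄'s mother]₅*: the pronoun c-commands this R-expression → coindexation would violate Principle C on *[Maya₄'s mother]₅*.
*Priya₆*: the pronoun c-commands this R-expression → coindexation would violate Principle C on *Priya₆*.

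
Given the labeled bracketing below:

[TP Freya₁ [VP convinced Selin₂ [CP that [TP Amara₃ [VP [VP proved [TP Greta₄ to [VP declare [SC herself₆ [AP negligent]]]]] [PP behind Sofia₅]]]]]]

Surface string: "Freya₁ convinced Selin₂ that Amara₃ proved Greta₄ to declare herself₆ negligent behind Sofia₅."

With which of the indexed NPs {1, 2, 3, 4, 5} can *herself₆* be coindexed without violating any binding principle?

{4}

*herself* is an anaphor, so Principle A applies: it must be bound in its binding domain.
Binding domain of *herself₆*: the embedded TP, whose subject is Greta₄.
*Freya₁* c-commands the anaphor but is outside its binding domain → cannot satisfy Principle A.
*Selin₂* c-commands the anaphor but is outside its binding domain → cannot satisfy Principle A.
*Amara₃* c-commands the anaphor but is outside its binding domain → cannot satisfy Principle A.
*Greta₄* c-commands the anaphor within its binding domain → licit binder.
*Sofia₅* does not c-command the anaphor → cannot bind it.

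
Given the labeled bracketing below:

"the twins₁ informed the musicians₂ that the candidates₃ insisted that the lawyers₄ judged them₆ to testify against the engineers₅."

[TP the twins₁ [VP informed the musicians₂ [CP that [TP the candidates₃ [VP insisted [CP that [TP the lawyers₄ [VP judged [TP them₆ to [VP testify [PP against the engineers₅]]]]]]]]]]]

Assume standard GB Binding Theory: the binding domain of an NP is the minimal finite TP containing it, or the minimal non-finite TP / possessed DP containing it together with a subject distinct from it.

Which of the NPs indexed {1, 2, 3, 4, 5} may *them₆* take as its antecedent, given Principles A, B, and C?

{1, 2, 3}

*them* is a pronoun, so Principle B applies: it must be free in its binding domain.
Binding domain of *them₆*: the embedded TP, whose subject is the lawyers₄.
*the twins₁* c-commands the pronoun but from outside its binding domain, and is not c-commanded by it → coindexation permitted.
*the musicians₂* c-commands the pronoun but from outside its binding domain, and is not c-commanded by it → coindexation permitted.
*the candidates₃* c-commands the pronoun but from outside its binding domain, and is not c-commanded by it → coindexation permitted.
*the lawyers₄* c-commands the pronoun within its binding domain → coindexation would violate Principle B.
*the engineers₅*: the pronoun c-commands this R-expression → coindexation would violate Principle C on *the engineers₅*.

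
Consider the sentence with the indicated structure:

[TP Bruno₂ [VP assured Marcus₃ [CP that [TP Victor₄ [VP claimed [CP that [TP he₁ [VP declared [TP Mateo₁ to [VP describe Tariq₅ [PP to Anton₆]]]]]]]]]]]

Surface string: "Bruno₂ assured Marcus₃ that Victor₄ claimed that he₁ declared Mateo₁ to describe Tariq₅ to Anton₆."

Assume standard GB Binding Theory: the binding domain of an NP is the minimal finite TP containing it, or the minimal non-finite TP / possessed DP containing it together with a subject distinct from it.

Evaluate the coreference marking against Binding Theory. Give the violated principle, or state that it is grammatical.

The two coindexed NPs are *he₁* and *Mateo₁*.
*Mateo₁* is an R-expression. Principle C requires it to be free everywhere.
*he₁* c-commands it and carries the same index.
The R-expression is bound → Principle C violation.

Principle C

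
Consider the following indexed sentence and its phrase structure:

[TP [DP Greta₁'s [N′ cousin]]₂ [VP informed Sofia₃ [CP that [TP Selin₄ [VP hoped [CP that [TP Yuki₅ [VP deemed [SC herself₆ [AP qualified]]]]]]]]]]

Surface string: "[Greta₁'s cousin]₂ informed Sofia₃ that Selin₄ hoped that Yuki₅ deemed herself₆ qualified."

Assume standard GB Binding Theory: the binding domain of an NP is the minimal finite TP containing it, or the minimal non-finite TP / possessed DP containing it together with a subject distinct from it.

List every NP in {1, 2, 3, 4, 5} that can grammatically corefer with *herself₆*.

{5}

*herself* is an anaphor, so Principle A applies: it must be bound in its binding domain.
Binding domain of *herself₆*: the embedded TP, whose subject is Yuki₅.
*Greta₁* does not c-command the anaphor → cannot bind it.
*[Greta₁'s cousin]₂* c-commands the anaphor but is outside its binding domain → cannot satisfy Principle A.
*Sofia₃* c-commands the anaphor but is outside its binding domain → cannot satisfy Principle A.
*Selin₄* c-commands the anaphor but is outside its binding domain → cannot satisfy Principle A.
*Yuki₅* c-commands the anaphor within its binding domain → licit binder.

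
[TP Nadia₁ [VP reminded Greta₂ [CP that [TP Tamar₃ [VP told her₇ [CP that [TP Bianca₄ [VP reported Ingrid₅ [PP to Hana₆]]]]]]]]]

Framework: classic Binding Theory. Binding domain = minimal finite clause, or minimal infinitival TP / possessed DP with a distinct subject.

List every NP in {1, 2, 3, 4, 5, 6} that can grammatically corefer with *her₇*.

*her* is a pronoun, so Principle B applies: it must be free in its binding domain.
Binding domain of *her₇*: the embedded TP, whose subject is Tamar₃.
*Nadia₁* c-commands the pronoun but from outside its binding domain, and is not c-commanded by it → coindexation permitted.
*Greta₂* c-commands the pronoun but from outside its binding domain, and is not c-commanded by it → coindexation permitted.
*Tamar₃* c-commands the pronoun within its binding domain → coindexation would violate Principle B.
*Bianca₄*: the pronoun c-commands this R-expression → coindexation would violate Principle C on *Bianca₄*.
*Ingrid₅*: the pronoun c-commands this R-expression → coindexation would violate Principle C on *Ingrid₅*.
*Hana₆*: the pronoun c-commands this R-expression → coindexation would violate Principle C on *Hana₆*.

{1, 2}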